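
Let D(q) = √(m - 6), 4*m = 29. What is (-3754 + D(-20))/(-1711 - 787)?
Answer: 1877/1249 - √5/4996 ≈ 1.5024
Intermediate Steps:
m = 29/4 (m = (¼)*29 = 29/4 ≈ 7.2500)
D(q) = √5/2 (D(q) = √(29/4 - 6) = √(5/4) = √5/2)
(-3754 + D(-20))/(-1711 - 787) = (-3754 + √5/2)/(-1711 - 787) = (-3754 + √5/2)/(-2498) = (-3754 + √5/2)*(-1/2498) = 1877/1249 - √5/4996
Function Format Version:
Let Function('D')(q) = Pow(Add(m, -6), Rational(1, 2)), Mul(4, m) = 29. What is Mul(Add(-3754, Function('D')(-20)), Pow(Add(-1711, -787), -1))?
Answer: Add(Rational(1877, 1249), Mul(Rational(-1, 4996), Pow(5, Rational(1, 2)))) ≈ 1.5024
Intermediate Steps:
m = Rational(29, 4) (m = Mul(Rational(1, 4), 29) = Rational(29, 4) ≈ 7.2500)
Function('D')(q) = Mul(Rational(1, 2), Pow(5, Rational(1, 2))) (Function('D')(q) = Pow(Add(Rational(29, 4), -6), Rational(1, 2)) = Pow(Rational(5, 4), Rational(1, 2)) = Mul(Rational(1, 2), Pow(5, Rational(1, 2))))
Mul(Add(-3754, Function('D')(-20)), Pow(Add(-1711, -787), -1)) = Mul(Add(-3754, Mul(Rational(1, 2), Pow(5, Rational(1, 2)))), Pow(Add(-1711, -787), -1)) = Mul(Add(-3754, Mul(Rational(1, 2), Pow(5, Rational(1, 2)))), Pow(-2498, -1)) = Mul(Add(-3754, Mul(Rational(1, 2), Pow(5, Rational(1, 2)))), Rational(-1, 2498)) = Add(Rational(1877, 1249), Mul(Rational(-1, 4996), Pow(5, Rational(1, 2))))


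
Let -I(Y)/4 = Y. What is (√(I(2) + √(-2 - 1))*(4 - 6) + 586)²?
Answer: 4*(293 - √(-8 + I*√3))² ≈ 3.4265e+5 - 6661.2*I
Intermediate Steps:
I(Y) = -4*Y
(√(I(2) + √(-2 - 1))*(4 - 6) + 586)² = (√(-4*2 + √(-2 - 1))*(4 - 6) + 586)² = (√(-8 + √(-3))*(-2) + 586)² = (√(-8 + I*√3)*(-2) + 586)² = (-2*√(-8 + I*√3) + 586)² = (586 - 2*√(-8 + I*√3))²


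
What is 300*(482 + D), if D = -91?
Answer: 117300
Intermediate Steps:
300*(482 + D) = 300*(482 - 91) = 300*391 = 117300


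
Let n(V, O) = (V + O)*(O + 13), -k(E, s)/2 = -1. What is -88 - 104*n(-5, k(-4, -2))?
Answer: 4592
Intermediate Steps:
k(E, s) = 2 (k(E, s) = -2*(-1) = 2)
n(V, O) = (13 + O)*(O + V) (n(V, O) = (O + V)*(13 + O) = (13 + O)*(O + V))
-88 - 104*n(-5, k(-4, -2)) = -88 - 104*(2² + 13*2 + 13*(-5) + 2*(-5)) = -88 - 104*(4 + 26 - 65 - 10) = -88 - 104*(-45) = -88 + 4680 = 4592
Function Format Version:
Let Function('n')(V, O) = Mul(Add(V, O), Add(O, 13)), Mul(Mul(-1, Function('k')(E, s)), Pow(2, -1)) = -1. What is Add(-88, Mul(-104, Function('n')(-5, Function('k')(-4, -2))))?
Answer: 4592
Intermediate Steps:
Function('k')(E, s) = 2 (Function('k')(E, s) = Mul(-2, -1) = 2)
Function('n')(V, O) = Mul(Add(13, O), Add(O, V)) (Function('n')(V, O) = Mul(Add(O, V), Add(13, O)) = Mul(Add(13, O), Add(O, V)))
Add(-88, Mul(-104, Function('n')(-5, Function('k')(-4, -2)))) = Add(-88, Mul(-104, Add(Pow(2, 2), Mul(13, 2), Mul(13, -5), Mul(2, -5)))) = Add(-88, Mul(-104, Add(4, 26, -65, -10))) = Add(-88, Mul(-104, -45)) = Add(-88, 4680) = 4592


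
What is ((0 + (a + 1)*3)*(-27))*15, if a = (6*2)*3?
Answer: -44955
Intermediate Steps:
a = 36 (a = 12*3 = 36)
((0 + (a + 1)*3)*(-27))*15 = ((0 + (36 + 1)*3)*(-27))*15 = ((0 + 37*3)*(-27))*15 = ((0 + 111)*(-27))*15 = (111*(-27))*15 = -2997*15 = -44955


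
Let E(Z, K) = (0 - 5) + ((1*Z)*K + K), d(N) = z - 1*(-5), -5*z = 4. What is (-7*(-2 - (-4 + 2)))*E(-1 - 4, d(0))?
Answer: 0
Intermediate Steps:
z = -⅘ (z = -⅕*4 = -⅘ ≈ -0.80000)
d(N) = 21/5 (d(N) = -⅘ - 1*(-5) = -⅘ + 5 = 21/5)
E(Z, K) = -5 + K + K*Z (E(Z, K) = -5 + (Z*K + K) = -5 + (K*Z + K) = -5 + (K + K*Z) = -5 + K + K*Z)
(-7*(-2 - (-4 + 2)))*E(-1 - 4, d(0)) = (-7*(-2 - (-4 + 2)))*(-5 + 21/5 + 21*(-1 - 4)/5) = (-7*(-2 - 1*(-2)))*(-5 + 21/5 + (21/5)*(-5)) = (-7*(-2 + 2))*(-5 + 21/5 - 21) = -7*0*(-109/5) = 0*(-109/5) = 0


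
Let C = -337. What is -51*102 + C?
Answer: -5539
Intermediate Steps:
-51*102 + C = -51*102 - 337 = -5202 - 337 = -5539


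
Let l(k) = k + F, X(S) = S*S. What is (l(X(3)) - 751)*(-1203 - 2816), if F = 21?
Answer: 2897699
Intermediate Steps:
X(S) = S²
l(k) = 21 + k (l(k) = k + 21 = 21 + k)
(l(X(3)) - 751)*(-1203 - 2816) = ((21 + 3²) - 751)*(-1203 - 2816) = ((21 + 9) - 751)*(-4019) = (30 - 751)*(-4019) = -721*(-4019) = 2897699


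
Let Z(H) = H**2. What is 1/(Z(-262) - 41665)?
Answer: 1/26979 ≈ 3.7066e-5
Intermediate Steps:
1/(Z(-262) - 41665) = 1/((-262)**2 - 41665) = 1/(68644 - 41665) = 1/26979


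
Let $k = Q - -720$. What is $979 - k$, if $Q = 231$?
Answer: $28$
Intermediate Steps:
$k = 951$ ($k = 231 - -720 = 231 + 720 = 951$)
$979 - k = 979 - 951 = 28$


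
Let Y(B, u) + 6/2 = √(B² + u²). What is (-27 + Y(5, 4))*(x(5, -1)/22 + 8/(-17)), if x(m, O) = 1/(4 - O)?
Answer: 2589/187 - 863*√41/1870 ≈ 10.890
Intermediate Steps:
Y(B, u) = -3 + √(B² + u²)
(-27 + Y(5, 4))*(x(5, -1)/22 + 8/(-17)) = (-27 + (-3 + √(5² + 4²)))*(-1/(-4 - 1)/22 + 8/(-17)) = (-27 + (-3 + √(25 + 16)))*(-1/(-5)*(1/22) + 8*(-1/17)) = (-27 + (-3 + √41))*(-1*(-⅕)*(1/22) - 8/17) = (-30 + √41)*((⅕)*(1/22) - 8/17) = (-30 + √41)*(1/110 - 8/17) = (-30 + √41)*(-863/1870) = 2589/187 - 863*√41/1870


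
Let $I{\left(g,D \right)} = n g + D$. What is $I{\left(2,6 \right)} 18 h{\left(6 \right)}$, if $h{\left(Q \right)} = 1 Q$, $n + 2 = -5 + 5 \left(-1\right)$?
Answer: $-1944$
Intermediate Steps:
$n = -12$ ($n = -2 + \left(-5 + 5 \left(-1\right)\right) = -2 - 10 = -12$)
$h{\left(Q \right)} = Q$
$I{\left(g,D \right)} = D - 12 g$ ($I{\left(g,D \right)} = - 12 g + D = D - 12 g$)
$I{\left(2,6 \right)} 18 h{\left(6 \right)} = \left(6 - 24\right) 18 \cdot 6 = \left(-18\right) 18 \cdot 6 = \left(-324\right) 6 = -1944$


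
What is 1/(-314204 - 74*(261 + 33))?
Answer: -1/335960 ≈ -2.9765e-6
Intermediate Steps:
1/(-314204 - 74*(261 + 33)) = 1/(-314204 - 74*294) = 1/(-314204 - 21756) = 1/(-335960) = -1/335960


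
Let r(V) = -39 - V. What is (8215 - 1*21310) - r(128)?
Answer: -12928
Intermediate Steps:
(8215 - 1*21310) - r(128) = (8215 - 1*21310) - (-39 - 1*128) = (8215 - 21310) - (-39 - 128) = -13095 - 1*(-167) = -13095 + 167 = -12928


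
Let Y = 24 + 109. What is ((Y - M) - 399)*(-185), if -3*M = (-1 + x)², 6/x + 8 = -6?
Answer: 7215370/147 ≈ 49084.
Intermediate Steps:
x = -3/7 (x = 6/(-8 - 6) = 6/(-14) = 6*(-1/14) = -3/7 ≈ -0.42857)
M = -100/147 (M = -(-1 - 3/7)²/3 = -(-10/7)²/3 = -⅓*100/49 = -100/147 ≈ -0.68027)
Y = 133
((Y - M) - 399)*(-185) = ((133 - 1*(-100/147)) - 399)*(-185) = ((133 + 100/147) - 399)*(-185) = (19651/147 - 399)*(-185) = -39002/147*(-185) = 7215370/147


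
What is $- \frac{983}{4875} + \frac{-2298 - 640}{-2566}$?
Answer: $\frac{5900186}{6254625} \approx 0.94333$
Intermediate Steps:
$- \frac{983}{4875} + \frac{-2298 - 640}{-2566} = \left(-983\right) \frac{1}{4875} + \left(-2298 - 640\right) \left(- \frac{1}{2566}\right) = - \frac{983}{4875} - - \frac{1469}{1283} = - \frac{983}{4875} + \frac{1469}{1283} = \frac{5900186}{6254625}$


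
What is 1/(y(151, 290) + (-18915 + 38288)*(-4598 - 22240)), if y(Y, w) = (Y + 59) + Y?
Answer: -1/519932213 ≈ -1.9233e-9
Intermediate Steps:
y(Y, w) = 59 + 2*Y (y(Y, w) = (59 + Y) + Y = 59 + 2*Y)
1/(y(151, 290) + (-18915 + 38288)*(-4598 - 22240)) = 1/((59 + 2*151) + (-18915 + 38288)*(-4598 - 22240)) = 1/((59 + 302) + 19373*(-26838)) = 1/(361 - 519932574) = 1/(-519932213) = -1/519932213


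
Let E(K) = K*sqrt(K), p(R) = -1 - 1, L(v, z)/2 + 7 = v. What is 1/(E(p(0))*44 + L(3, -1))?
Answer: I/(8*(-I + 11*sqrt(2))) ≈ -0.0005144 + 0.0080022*I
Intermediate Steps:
L(v, z) = -14 + 2*v
p(R) = -2
E(K) = K**(3/2)
1/(E(p(0))*44 + L(3, -1)) = 1/((-2)**(3/2)*44 + (-14 + 2*3)) = 1/(-2*I*sqrt(2)*44 + (-14 + 6)) = 1/(-88*I*sqrt(2) - 8) = 1/(-8 - 88*I*sqrt(2))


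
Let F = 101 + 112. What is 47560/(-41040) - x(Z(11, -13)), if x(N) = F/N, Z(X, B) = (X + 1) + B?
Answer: 217349/1026 ≈ 211.84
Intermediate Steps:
Z(X, B) = 1 + B + X (Z(X, B) = (1 + X) + B = 1 + B + X)
F = 213
x(N) = 213/N
47560/(-41040) - x(Z(11, -13)) = 47560/(-41040) - 213/(1 - 13 + 11) = 47560*(-1/41040) - 213/(-1) = -1189/1026 - 213*(-1) = -1189/1026 - 1*(-213) = -1189/1026 + 213 = 217349/1026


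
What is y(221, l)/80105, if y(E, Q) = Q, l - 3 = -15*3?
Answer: -42/80105 ≈ -0.00052431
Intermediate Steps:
l = -42 (l = 3 - 15*3 = 3 - 45 = -42)
y(221, l)/80105 = -42/80105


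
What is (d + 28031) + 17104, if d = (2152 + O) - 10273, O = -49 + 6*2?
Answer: 36977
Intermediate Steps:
O = -37 (O = -49 + 12 = -37)
d = -8158 (d = (2152 - 37) - 10273 = 2115 - 10273 = -8158)
(d + 28031) + 17104 = (-8158 + 28031) + 17104 = 19873 + 17104 = 36977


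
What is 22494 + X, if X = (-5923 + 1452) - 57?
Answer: 17966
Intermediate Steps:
X = -4528 (X = -4471 - 57 = -4528)
22494 + X = 22494 - 4528 = 17966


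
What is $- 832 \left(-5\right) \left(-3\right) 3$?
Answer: $-37440$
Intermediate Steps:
$- 832 \left(-5\right) \left(-3\right) 3 = - 832 \cdot 15 \cdot 3 = \left(-832\right) 45 = -37440$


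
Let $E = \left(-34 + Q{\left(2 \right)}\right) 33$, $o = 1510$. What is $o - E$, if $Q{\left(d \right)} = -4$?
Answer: $2764$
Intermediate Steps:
$E = -1254$ ($E = \left(-34 - 4\right) 33 = \left(-38\right) 33 = -1254$)
$o - E = 1510 - -1254 = 1510 + 1254 = 2764$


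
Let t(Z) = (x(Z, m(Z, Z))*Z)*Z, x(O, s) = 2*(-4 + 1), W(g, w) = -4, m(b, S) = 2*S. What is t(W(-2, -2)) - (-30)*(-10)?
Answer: -396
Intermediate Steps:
x(O, s) = -6 (x(O, s) = 2*(-3) = -6)
t(Z) = -6*Z² (t(Z) = (-6*Z)*Z = -6*Z²)
t(W(-2, -2)) - (-30)*(-10) = -6*(-4)² - (-30)*(-10) = -6*16 - 1*300 = -96 - 300 = -396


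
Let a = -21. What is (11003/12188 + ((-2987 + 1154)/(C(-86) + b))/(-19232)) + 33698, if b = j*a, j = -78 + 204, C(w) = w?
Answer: 5395023735395361/160094937728 ≈ 33699.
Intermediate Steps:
j = 126
b = -2646 (b = 126*(-21) = -2646)
(11003/12188 + ((-2987 + 1154)/(C(-86) + b))/(-19232)) + 33698 = (11003/12188 + ((-2987 + 1154)/(-86 - 2646))/(-19232)) + 33698 = (11003*(1/12188) - 1833/(-2732)*(-1/19232)) + 33698 = (11003/12188 - 1833*(-1/2732)*(-1/19232)) + 33698 = (11003/12188 + (1833/2732)*(-1/19232)) + 33698 = (11003/12188 - 1833/52541824) + 33698 = 144523837217/160094937728 + 33698 = 5395023735395361/160094937728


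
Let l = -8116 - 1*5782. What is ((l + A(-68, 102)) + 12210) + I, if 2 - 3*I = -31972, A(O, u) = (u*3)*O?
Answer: -11838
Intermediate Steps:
A(O, u) = 3*O*u (A(O, u) = (3*u)*O = 3*O*u)
l = -13898 (l = -8116 - 5782 = -13898)
I = 10658 (I = ⅔ - ⅓*(-31972) = ⅔ + 31972/3 = 10658)
((l + A(-68, 102)) + 12210) + I = ((-13898 + 3*(-68)*102) + 12210) + 10658 = ((-13898 - 20808) + 12210) + 10658 = (-34706 + 12210) + 10658 = -22496 + 10658 = -11838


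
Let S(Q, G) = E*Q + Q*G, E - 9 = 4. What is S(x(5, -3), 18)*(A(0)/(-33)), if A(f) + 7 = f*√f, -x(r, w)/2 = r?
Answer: -2170/33 ≈ -65.758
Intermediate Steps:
E = 13 (E = 9 + 4 = 13)
x(r, w) = -2*r
S(Q, G) = 13*Q + G*Q (S(Q, G) = 13*Q + Q*G = 13*Q + G*Q)
A(f) = -7 + f^(3/2) (A(f) = -7 + f*√f = -7 + f^(3/2))
S(x(5, -3), 18)*(A(0)/(-33)) = ((-2*5)*(13 + 18))*((-7 + 0^(3/2))/(-33)) = (-10*31)*((-7 + 0)*(-1/33)) = -(-2170)*(-1)/33 = -310*7/33 = -2170/33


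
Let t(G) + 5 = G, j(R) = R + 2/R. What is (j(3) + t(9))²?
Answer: 529/9 ≈ 58.778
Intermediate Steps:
t(G) = -5 + G
(j(3) + t(9))² = ((3 + 2/3) + (-5 + 9))² = ((3 + 2*(⅓)) + 4)² = ((3 + ⅔) + 4)² = (11/3 + 4)² = (23/3)² = 529/9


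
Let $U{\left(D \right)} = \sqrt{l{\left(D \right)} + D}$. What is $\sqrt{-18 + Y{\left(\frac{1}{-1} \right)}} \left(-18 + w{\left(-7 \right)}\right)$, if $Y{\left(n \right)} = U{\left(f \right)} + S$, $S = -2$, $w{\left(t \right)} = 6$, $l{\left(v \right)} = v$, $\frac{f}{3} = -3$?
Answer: $- 12 \sqrt{-20 + 3 i \sqrt{2}} \approx -5.6607 - 53.963 i$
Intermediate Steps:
$f = -9$ ($f = 3 \left(-3\right) = -9$)
$U{\left(D \right)} = \sqrt{2} \sqrt{D}$ ($U{\left(D \right)} = \sqrt{D + D} = \sqrt{2 D} = \sqrt{2} \sqrt{D}$)
$Y{\left(n \right)} = -2 + 3 i \sqrt{2}$ ($Y{\left(n \right)} = \sqrt{2} \sqrt{-9} - 2 = \sqrt{2} \cdot 3 i - 2 = 3 i \sqrt{2} - 2 = -2 + 3 i \sqrt{2}$)
$\sqrt{-18 + Y{\left(\frac{1}{-1} \right)}} \left(-18 + w{\left(-7 \right)}\right) = \sqrt{-18 - \left(2 - 3 i \sqrt{2}\right)} \left(-18 + 6\right) = \sqrt{-20 + 3 i \sqrt{2}} \left(-12\right) = - 12 \sqrt{-20 + 3 i \sqrt{2}}$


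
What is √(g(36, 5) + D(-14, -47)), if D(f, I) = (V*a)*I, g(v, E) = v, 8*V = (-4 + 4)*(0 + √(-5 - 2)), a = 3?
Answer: 6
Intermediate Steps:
V = 0 (V = ((-4 + 4)*(0 + √(-5 - 2)))/8 = (0*(0 + √(-7)))/8 = (0*(0 + I*√7))/8 = (0*(I*√7))/8 = (⅛)*0 = 0)
D(f, I) = 0 (D(f, I) = (0*3)*I = 0*I = 0)
√(g(36, 5) + D(-14, -47)) = √(36 + 0) = √36 = 6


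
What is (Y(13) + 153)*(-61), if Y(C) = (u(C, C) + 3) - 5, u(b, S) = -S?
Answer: -8418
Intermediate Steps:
Y(C) = -2 - C (Y(C) = (-C + 3) - 5 = (3 - C) - 5 = -2 - C)
(Y(13) + 153)*(-61) = ((-2 - 1*13) + 153)*(-61) = ((-2 - 13) + 153)*(-61) = (-15 + 153)*(-61) = 138*(-61) = -8418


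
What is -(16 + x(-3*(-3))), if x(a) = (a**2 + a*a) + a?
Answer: -187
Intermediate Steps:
x(a) = a + 2*a**2 (x(a) = (a**2 + a**2) + a = 2*a**2 + a = a + 2*a**2)
-(16 + x(-3*(-3))) = -(16 + (-3*(-3))*(1 + 2*(-3*(-3)))) = -(16 + 9*(1 + 2*9)) = -(16 + 9*(1 + 18)) = -(16 + 9*19) = -(16 + 171) = -1*187 = -187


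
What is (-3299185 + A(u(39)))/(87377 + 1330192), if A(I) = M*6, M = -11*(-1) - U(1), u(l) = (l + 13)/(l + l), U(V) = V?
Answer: -3299125/1417569 ≈ -2.3273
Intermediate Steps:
u(l) = (13 + l)/(2*l) (u(l) = (13 + l)/((2*l)) = (13 + l)*(1/(2*l)) = (13 + l)/(2*l))
M = 10 (M = -11*(-1) - 1*1 = 11 - 1 = 10)
A(I) = 60 (A(I) = 10*6 = 60)
(-3299185 + A(u(39)))/(87377 + 1330192) = (-3299185 + 60)/(87377 + 1330192) = -3299125/1417569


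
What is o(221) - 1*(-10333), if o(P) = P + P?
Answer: 10775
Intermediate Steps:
o(P) = 2*P
o(221) - 1*(-10333) = 2*221 - 1*(-10333) = 442 + 10333 = 10775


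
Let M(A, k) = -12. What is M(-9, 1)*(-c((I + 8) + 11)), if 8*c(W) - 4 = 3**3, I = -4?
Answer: 93/2 ≈ 46.500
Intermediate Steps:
c(W) = 31/8 (c(W) = 1/2 + (1/8)*3**3 = 1/2 + (1/8)*27 = 1/2 + 27/8 = 31/8)
M(-9, 1)*(-c((I + 8) + 11)) = -(-12)*31/8 = -12*(-31/8) = 93/2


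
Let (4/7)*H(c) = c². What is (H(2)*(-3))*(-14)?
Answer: 294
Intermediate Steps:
H(c) = 7*c²/4
(H(2)*(-3))*(-14) = (((7/4)*2²)*(-3))*(-14) = (((7/4)*4)*(-3))*(-14) = (7*(-3))*(-14) = -21*(-14) = 294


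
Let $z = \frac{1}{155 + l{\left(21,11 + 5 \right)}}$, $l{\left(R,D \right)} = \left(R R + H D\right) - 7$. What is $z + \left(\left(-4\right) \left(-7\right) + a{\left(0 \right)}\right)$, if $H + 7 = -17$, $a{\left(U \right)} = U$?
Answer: $\frac{5741}{205} \approx 28.005$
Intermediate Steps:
$H = -24$ ($H = -7 - 17 = -24$)
$l{\left(R,D \right)} = -7 + R^{2} - 24 D$ ($l{\left(R,D \right)} = \left(R R - 24 D\right) - 7 = \left(R^{2} - 24 D\right) - 7 = -7 + R^{2} - 24 D$)
$z = \frac{1}{205}$ ($z = \frac{1}{155 - \left(7 - 441 + 24 \left(11 + 5\right)\right)} = \frac{1}{155 - -50} = \frac{1}{155 + 50} = \frac{1}{205} \approx 0.0048781$)
$z + \left(\left(-4\right) \left(-7\right) + a{\left(0 \right)}\right) = \frac{1}{205} + \left(\left(-4\right) \left(-7\right) + 0\right) = \frac{1}{205} + \left(28 + 0\right) = \frac{1}{205} + 28 = \frac{5741}{205}$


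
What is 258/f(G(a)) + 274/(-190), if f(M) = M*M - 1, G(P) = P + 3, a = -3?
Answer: -24647/95 ≈ -259.44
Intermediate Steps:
G(P) = 3 + P
f(M) = -1 + M² (f(M) = M² - 1 = -1 + M²)
258/f(G(a)) + 274/(-190) = 258/(-1 + (3 - 3)²) + 274/(-190) = 258/(-1 + 0²) + 274*(-1/190) = 258/(-1 + 0) - 137/95 = 258/(-1) - 137/95 = 258*(-1) - 137/95 = -258 - 137/95 = -24647/95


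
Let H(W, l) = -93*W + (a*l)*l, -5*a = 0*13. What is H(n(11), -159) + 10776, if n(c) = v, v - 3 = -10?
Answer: 11427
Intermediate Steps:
v = -7 (v = 3 - 10 = -7)
n(c) = -7
a = 0 (a = -0*13 = -⅕*0 = 0)
H(W, l) = -93*W (H(W, l) = -93*W + (0*l)*l = -93*W + 0*l = -93*W + 0 = -93*W)
H(n(11), -159) + 10776 = -93*(-7) + 10776 = 651 + 10776 = 11427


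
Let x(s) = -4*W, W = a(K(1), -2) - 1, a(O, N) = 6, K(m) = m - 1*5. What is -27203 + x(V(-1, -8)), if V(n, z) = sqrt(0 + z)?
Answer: -27223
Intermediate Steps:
K(m) = -5 + m (K(m) = m - 5 = -5 + m)
W = 5 (W = 6 - 1 = 5)
V(n, z) = sqrt(z)
x(s) = -20 (x(s) = -4*5 = -20)
-27203 + x(V(-1, -8)) = -27203 - 20 = -27223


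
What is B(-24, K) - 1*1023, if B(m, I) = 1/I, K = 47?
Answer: -48080/47 ≈ -1023.0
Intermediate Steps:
B(-24, K) - 1*1023 = 1/47 - 1*1023 = 1/47 - 1023 = -48080/47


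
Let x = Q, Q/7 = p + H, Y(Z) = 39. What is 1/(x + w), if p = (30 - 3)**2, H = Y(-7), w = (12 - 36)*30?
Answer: 1/4656 ≈ 0.00021478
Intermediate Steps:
w = -720 (w = -24*30 = -720)
H = 39
p = 729 (p = 27**2 = 729)
Q = 5376 (Q = 7*(729 + 39) = 7*768 = 5376)
x = 5376
1/(x + w) = 1/(5376 - 720) = 1/4656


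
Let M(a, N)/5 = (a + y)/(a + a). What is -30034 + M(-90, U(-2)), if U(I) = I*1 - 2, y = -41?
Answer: -1081093/36 ≈ -30030.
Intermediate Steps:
U(I) = -2 + I (U(I) = I - 2 = -2 + I)
M(a, N) = 5*(-41 + a)/(2*a) (M(a, N) = 5*((a - 41)/(a + a)) = 5*((-41 + a)/((2*a))) = 5*((-41 + a)*(1/(2*a))) = 5*((-41 + a)/(2*a)) = 5*(-41 + a)/(2*a))
-30034 + M(-90, U(-2)) = -30034 + (5/2)*(-41 - 90)/(-90) = -30034 + (5/2)*(-1/90)*(-131) = -30034 + 131/36 = -1081093/36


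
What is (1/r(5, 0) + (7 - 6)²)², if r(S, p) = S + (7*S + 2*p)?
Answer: 1681/1600 ≈ 1.0506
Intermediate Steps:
r(S, p) = 2*p + 8*S (r(S, p) = S + (2*p + 7*S) = 2*p + 8*S)
(1/r(5, 0) + (7 - 6)²)² = (1/(2*0 + 8*5) + (7 - 6)²)² = (1/(0 + 40) + 1²)² = (1/40 + 1)² = (41/40)² = 1681/1600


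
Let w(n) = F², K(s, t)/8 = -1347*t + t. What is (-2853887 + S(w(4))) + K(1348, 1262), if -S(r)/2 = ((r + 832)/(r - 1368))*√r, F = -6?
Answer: -1825183565/111 ≈ -1.6443e+7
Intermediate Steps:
K(s, t) = -10768*t (K(s, t) = 8*(-1347*t + t) = 8*(-1346*t) = -10768*t)
w(n) = 36 (w(n) = (-6)² = 36)
S(r) = -2*√r*(832 + r)/(-1368 + r) (S(r) = -2*(r + 832)/(r - 1368)*√r = -2*(832 + r)/(-1368 + r)*√r = -2*√r*(832 + r)/(-1368 + r))
(-2853887 + S(w(4))) + K(1348, 1262) = (-2853887 + 2*√36*(-832 - 1*36)/(-1368 + 36)) - 10768*1262 = (-2853887 + 2*6*(-832 - 36)/(-1332)) - 13589216 = (-2853887 + 2*6*(-1/1332)*(-868)) - 13589216 = (-2853887 + 868/111) - 13589216 = -316780589/111 - 13589216 = -1825183565/111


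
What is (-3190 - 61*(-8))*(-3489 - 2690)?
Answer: 16695658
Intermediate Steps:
(-3190 - 61*(-8))*(-3489 - 2690) = (-3190 + 488)*(-6179) = -2702*(-6179) = 16695658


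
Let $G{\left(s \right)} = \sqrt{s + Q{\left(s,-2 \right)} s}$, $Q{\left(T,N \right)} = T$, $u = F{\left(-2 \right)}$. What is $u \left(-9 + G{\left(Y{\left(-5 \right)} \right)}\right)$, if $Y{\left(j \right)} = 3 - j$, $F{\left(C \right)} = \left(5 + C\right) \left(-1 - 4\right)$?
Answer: $135 - 90 \sqrt{2} \approx 7.7208$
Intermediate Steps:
$F{\left(C \right)} = -25 - 5 C$ ($F{\left(C \right)} = \left(5 + C\right) \left(-5\right) = -25 - 5 C$)
$u = -15$ ($u = -25 - -10 = -25 + 10 = -15$)
$G{\left(s \right)} = \sqrt{s + s^{2}}$ ($G{\left(s \right)} = \sqrt{s + s s} = \sqrt{s + s^{2}}$)
$u \left(-9 + G{\left(Y{\left(-5 \right)} \right)}\right) = - 15 \left(-9 + \sqrt{\left(3 - -5\right) \left(1 + \left(3 - -5\right)\right)}\right) = - 15 \left(-9 + \sqrt{\left(3 + 5\right) \left(1 + \left(3 + 5\right)\right)}\right) = - 15 \left(-9 + \sqrt{8 \left(1 + 8\right)}\right) = - 15 \left(-9 + \sqrt{8 \cdot 9}\right) = - 15 \left(-9 + \sqrt{72}\right) = - 15 \left(-9 + 6 \sqrt{2}\right) = 135 - 90 \sqrt{2}$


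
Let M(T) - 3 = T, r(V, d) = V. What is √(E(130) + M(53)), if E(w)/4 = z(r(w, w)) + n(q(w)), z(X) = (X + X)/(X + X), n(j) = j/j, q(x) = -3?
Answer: 8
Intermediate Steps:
n(j) = 1
M(T) = 3 + T
z(X) = 1 (z(X) = (2*X)/((2*X)) = (2*X)*(1/(2*X)) = 1)
E(w) = 8 (E(w) = 4*(1 + 1) = 4*2 = 8)
√(E(130) + M(53)) = √(8 + (3 + 53)) = √(8 + 56) = √64 = 8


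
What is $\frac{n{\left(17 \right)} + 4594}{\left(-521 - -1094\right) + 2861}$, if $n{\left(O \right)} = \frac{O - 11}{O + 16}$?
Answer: $\frac{25268}{18887} \approx 1.3379$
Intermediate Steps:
$n{\left(O \right)} = \frac{-11 + O}{16 + O}$
$\frac{n{\left(17 \right)} + 4594}{\left(-521 - -1094\right) + 2861} = \frac{\frac{-11 + 17}{16 + 17} + 4594}{\left(-521 - -1094\right) + 2861} = \frac{\frac{1}{33} \cdot 6 + 4594}{\left(-521 + 1094\right) + 2861} = \frac{\frac{1}{33} \cdot 6 + 4594}{573 + 2861} = \frac{\frac{2}{11} + 4594}{3434} = \frac{50536}{11} \cdot \frac{1}{3434} = \frac{25268}{18887}$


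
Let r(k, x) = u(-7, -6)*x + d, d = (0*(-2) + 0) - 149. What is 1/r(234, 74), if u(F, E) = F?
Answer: -1/667 ≈ -0.0014993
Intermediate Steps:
d = -149 (d = (0 + 0) - 149 = 0 - 149 = -149)
r(k, x) = -149 - 7*x (r(k, x) = -7*x - 149 = -149 - 7*x)
1/r(234, 74) = 1/(-149 - 7*74) = 1/(-149 - 518) = 1/(-667) = -1/667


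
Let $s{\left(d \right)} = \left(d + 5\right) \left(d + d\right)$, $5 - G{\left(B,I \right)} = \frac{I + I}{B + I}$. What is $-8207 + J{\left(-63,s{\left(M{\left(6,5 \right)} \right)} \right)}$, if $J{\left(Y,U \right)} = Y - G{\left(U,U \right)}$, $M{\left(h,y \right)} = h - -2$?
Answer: $-8274$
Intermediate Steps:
$M{\left(h,y \right)} = 2 + h$ ($M{\left(h,y \right)} = h + 2 = 2 + h$)
$G{\left(B,I \right)} = 5 - \frac{2 I}{B + I}$ ($G{\left(B,I \right)} = 5 - \frac{I + I}{B + I} = 5 - \frac{2 I}{B + I}$)
$s{\left(d \right)} = 2 d \left(5 + d\right)$ ($s{\left(d \right)} = \left(5 + d\right) 2 d = 2 d \left(5 + d\right)$)
$J{\left(Y,U \right)} = -4 + Y$ ($J{\left(Y,U \right)} = Y - \frac{3 U + 5 U}{U + U} = Y - \frac{8 U}{2 U} = Y - \frac{1}{2 U} 8 U = Y - 4 = -4 + Y$)
$-8207 + J{\left(-63,s{\left(M{\left(6,5 \right)} \right)} \right)} = -8207 - 67 = -8274$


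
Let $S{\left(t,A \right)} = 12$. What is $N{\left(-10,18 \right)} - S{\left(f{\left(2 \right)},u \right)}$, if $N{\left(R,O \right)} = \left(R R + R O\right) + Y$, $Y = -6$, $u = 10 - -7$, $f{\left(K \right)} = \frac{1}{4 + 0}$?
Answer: $-98$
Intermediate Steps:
$f{\left(K \right)} = \frac{1}{4}$
$u = 17$ ($u = 10 + 7 = 17$)
$N{\left(R,O \right)} = -6 + R^{2} + O R$ ($N{\left(R,O \right)} = \left(R R + R O\right) - 6 = \left(R^{2} + O R\right) - 6 = -6 + R^{2} + O R$)
$N{\left(-10,18 \right)} - S{\left(f{\left(2 \right)},u \right)} = \left(-6 + \left(-10\right)^{2} + 18 \left(-10\right)\right) - 12 = \left(-6 + 100 - 180\right) - 12 = -86 - 12 = -98$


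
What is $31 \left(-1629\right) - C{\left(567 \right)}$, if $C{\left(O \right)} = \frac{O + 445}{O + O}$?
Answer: $- \frac{28633439}{567} \approx -50500.0$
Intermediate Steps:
$C{\left(O \right)} = \frac{445 + O}{2 O}$
$31 \left(-1629\right) - C{\left(567 \right)} = 31 \left(-1629\right) - \frac{445 + 567}{2 \cdot 567} = -50499 - \frac{1}{2} \cdot \frac{1}{567} \cdot 1012 = -50499 - \frac{506}{567} = - \frac{28633439}{567}$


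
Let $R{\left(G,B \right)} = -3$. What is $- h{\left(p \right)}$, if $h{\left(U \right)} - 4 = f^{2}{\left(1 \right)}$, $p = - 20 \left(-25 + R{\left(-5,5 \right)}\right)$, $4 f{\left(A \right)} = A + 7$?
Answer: $-8$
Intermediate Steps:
$f{\left(A \right)} = \frac{7}{4} + \frac{A}{4}$ ($f{\left(A \right)} = \frac{A + 7}{4} = \frac{7 + A}{4} = \frac{7}{4} + \frac{A}{4}$)
$p = 560$ ($p = - 20 \left(-25 - 3\right) = \left(-20\right) \left(-28\right) = 560$)
$h{\left(U \right)} = 8$ ($h{\left(U \right)} = 4 + \left(\frac{7}{4} + \frac{1}{4} \cdot 1\right)^{2} = 4 + \left(\frac{7}{4} + \frac{1}{4}\right)^{2} = 4 + 2^{2} = 4 + 4 = 8$)
$- h{\left(p \right)} = \left(-1\right) 8 = -8$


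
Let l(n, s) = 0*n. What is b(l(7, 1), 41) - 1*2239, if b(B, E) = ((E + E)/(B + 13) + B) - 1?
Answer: -29038/13 ≈ -2233.7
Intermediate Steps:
l(n, s) = 0
b(B, E) = -1 + B + 2*E/(13 + B) (b(B, E) = ((2*E)/(13 + B) + B) - 1 = (2*E/(13 + B) + B) - 1 = (B + 2*E/(13 + B)) - 1 = -1 + B + 2*E/(13 + B))
b(l(7, 1), 41) - 1*2239 = (-13 + 0**2 + 2*41 + 12*0)/(13 + 0) - 1*2239 = (-13 + 0 + 82 + 0)/13 - 2239 = (1/13)*69 - 2239 = 69/13 - 2239 = -29038/13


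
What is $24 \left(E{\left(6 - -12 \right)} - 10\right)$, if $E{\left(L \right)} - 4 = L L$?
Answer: $7632$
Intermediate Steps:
$E{\left(L \right)} = 4 + L^{2}$ ($E{\left(L \right)} = 4 + L L = 4 + L^{2}$)
$24 \left(E{\left(6 - -12 \right)} - 10\right) = 24 \left(\left(4 + \left(6 - -12\right)^{2}\right) - 10\right) = 24 \left(\left(4 + \left(6 + 12\right)^{2}\right) - 10\right) = 24 \left(\left(4 + 18^{2}\right) - 10\right) = 24 \left(\left(4 + 324\right) - 10\right) = 24 \left(328 - 10\right) = 24 \cdot 318 = 7632$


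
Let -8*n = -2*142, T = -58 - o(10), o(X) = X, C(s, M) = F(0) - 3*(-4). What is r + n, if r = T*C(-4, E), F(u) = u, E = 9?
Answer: -1561/2 ≈ -780.50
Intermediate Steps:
C(s, M) = 12 (C(s, M) = 0 - 3*(-4) = 0 + 12 = 12)
T = -68 (T = -58 - 1*10 = -58 - 10 = -68)
n = 71/2 (n = -(-1)*142/4 = -⅛*(-284) = 71/2 ≈ 35.500)
r = -816 (r = -68*12 = -816)
r + n = -816 + 71/2 = -1561/2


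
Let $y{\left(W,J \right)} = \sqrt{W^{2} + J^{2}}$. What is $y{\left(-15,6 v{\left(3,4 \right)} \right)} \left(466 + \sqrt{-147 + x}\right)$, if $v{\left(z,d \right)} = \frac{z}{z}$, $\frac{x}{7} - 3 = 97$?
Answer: $3 \sqrt{29} \left(466 + \sqrt{553}\right) \approx 7908.4$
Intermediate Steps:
$x = 700$ ($x = 21 + 7 \cdot 97 = 21 + 679 = 700$)
$v{\left(z,d \right)} = 1$
$y{\left(W,J \right)} = \sqrt{J^{2} + W^{2}}$
$y{\left(-15,6 v{\left(3,4 \right)} \right)} \left(466 + \sqrt{-147 + x}\right) = \sqrt{\left(6 \cdot 1\right)^{2} + \left(-15\right)^{2}} \left(466 + \sqrt{-147 + 700}\right) = \sqrt{6^{2} + 225} \left(466 + \sqrt{553}\right) = \sqrt{36 + 225} \left(466 + \sqrt{553}\right) = \sqrt{261} \left(466 + \sqrt{553}\right) = 3 \sqrt{29} \left(466 + \sqrt{553}\right)$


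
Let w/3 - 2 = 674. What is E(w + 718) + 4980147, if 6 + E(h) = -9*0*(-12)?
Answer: 4980141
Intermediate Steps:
w = 2028 (w = 6 + 3*674 = 6 + 2022 = 2028)
E(h) = -6 (E(h) = -6 - 9*0*(-12) = -6 + 0*(-12) = -6 + 0 = -6)
E(w + 718) + 4980147 = -6 + 4980147 = 4980141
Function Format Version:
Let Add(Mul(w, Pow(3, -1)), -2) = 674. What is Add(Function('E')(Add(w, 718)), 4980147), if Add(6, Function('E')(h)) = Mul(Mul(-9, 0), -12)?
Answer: 4980141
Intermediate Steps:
w = 2028 (w = Add(6, Mul(3, 674)) = Add(6, 2022) = 2028)
Function('E')(h) = -6 (Function('E')(h) = Add(-6, Mul(Mul(-9, 0), -12)) = Add(-6, Mul(0, -12)) = Add(-6, 0) = -6)
Add(Function('E')(Add(w, 718)), 4980147) = Add(-6, 4980147) = 4980141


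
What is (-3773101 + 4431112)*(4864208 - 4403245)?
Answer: 303318724593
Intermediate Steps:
(-3773101 + 4431112)*(4864208 - 4403245) = 658011*460963 = 303318724593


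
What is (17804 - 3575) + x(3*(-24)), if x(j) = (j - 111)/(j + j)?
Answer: 683053/48 ≈ 14230.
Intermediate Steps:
x(j) = (-111 + j)/(2*j) (x(j) = (-111 + j)/((2*j)) = (-111 + j)*(1/(2*j)) = (-111 + j)/(2*j))
(17804 - 3575) + x(3*(-24)) = (17804 - 3575) + (-111 + 3*(-24))/(2*((3*(-24)))) = 14229 + (½)*(-111 - 72)/(-72) = 14229 + (½)*(-1/72)*(-183) = 14229 + 61/48 = 683053/48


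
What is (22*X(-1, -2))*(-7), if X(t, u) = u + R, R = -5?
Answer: 1078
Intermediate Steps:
X(t, u) = -5 + u (X(t, u) = u - 5 = -5 + u)
(22*X(-1, -2))*(-7) = (22*(-5 - 2))*(-7) = (22*(-7))*(-7) = -154*(-7) = 1078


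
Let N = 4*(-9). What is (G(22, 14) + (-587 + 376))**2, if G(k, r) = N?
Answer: 61009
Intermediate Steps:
N = -36
G(k, r) = -36
(G(22, 14) + (-587 + 376))**2 = (-36 + (-587 + 376))**2 = (-36 - 211)**2 = (-247)**2 = 61009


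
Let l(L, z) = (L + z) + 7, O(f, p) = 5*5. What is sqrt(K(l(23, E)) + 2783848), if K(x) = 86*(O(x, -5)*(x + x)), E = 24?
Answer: 28*sqrt(3847) ≈ 1736.7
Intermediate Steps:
O(f, p) = 25
l(L, z) = 7 + L + z
K(x) = 4300*x (K(x) = 86*(25*(x + x)) = 86*(25*(2*x)) = 86*(50*x) = 4300*x)
sqrt(K(l(23, E)) + 2783848) = sqrt(4300*(7 + 23 + 24) + 2783848) = sqrt(4300*54 + 2783848) = sqrt(232200 + 2783848) = sqrt(3016048) = 28*sqrt(3847)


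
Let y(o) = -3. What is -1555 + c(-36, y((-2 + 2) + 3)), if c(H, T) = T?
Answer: -1558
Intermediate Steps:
-1555 + c(-36, y((-2 + 2) + 3)) = -1555 - 3 = -1558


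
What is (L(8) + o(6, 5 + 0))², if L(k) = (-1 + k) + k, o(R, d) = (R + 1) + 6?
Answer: 784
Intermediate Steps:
o(R, d) = 7 + R (o(R, d) = (1 + R) + 6 = 7 + R)
L(k) = -1 + 2*k
(L(8) + o(6, 5 + 0))² = ((-1 + 2*8) + (7 + 6))² = ((-1 + 16) + 13)² = (15 + 13)² = 28² = 784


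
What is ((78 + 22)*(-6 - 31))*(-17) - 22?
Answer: 62878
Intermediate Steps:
((78 + 22)*(-6 - 31))*(-17) - 22 = (100*(-37))*(-17) - 22 = -3700*(-17) - 22 = 62900 - 22 = 62878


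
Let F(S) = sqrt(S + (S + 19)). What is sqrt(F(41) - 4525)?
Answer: sqrt(-4525 + sqrt(101)) ≈ 67.193*I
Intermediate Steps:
F(S) = sqrt(19 + 2*S) (F(S) = sqrt(S + (19 + S)) = sqrt(19 + 2*S))
sqrt(F(41) - 4525) = sqrt(sqrt(19 + 2*41) - 4525) = sqrt(sqrt(19 + 82) - 4525) = sqrt(sqrt(101) - 4525) = sqrt(-4525 + sqrt(101))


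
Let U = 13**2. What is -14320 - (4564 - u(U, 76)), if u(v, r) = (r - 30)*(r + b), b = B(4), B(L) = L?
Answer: -15204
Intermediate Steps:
b = 4
U = 169
u(v, r) = (-30 + r)*(4 + r) (u(v, r) = (r - 30)*(r + 4) = (-30 + r)*(4 + r))
-14320 - (4564 - u(U, 76)) = -14320 - (4564 - (-120 + 76**2 - 26*76)) = -14320 - (4564 - (-120 + 5776 - 1976)) = -14320 - (4564 - 1*3680) = -14320 - (4564 - 3680) = -14320 - 1*884 = -14320 - 884 = -15204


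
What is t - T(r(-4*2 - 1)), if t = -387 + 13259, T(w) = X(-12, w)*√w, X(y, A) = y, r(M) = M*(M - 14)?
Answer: 12872 + 36*√23 ≈ 13045.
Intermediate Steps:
r(M) = M*(-14 + M)
T(w) = -12*√w
t = 12872
t - T(r(-4*2 - 1)) = 12872 - (-12)*√((-4*2 - 1)*(-14 + (-4*2 - 1))) = 12872 - (-12)*√((-8 - 1)*(-14 + (-8 - 1))) = 12872 - (-12)*√(-9*(-14 - 9)) = 12872 - (-12)*√(-9*(-23)) = 12872 - (-12)*√207 = 12872 - (-12)*3*√23 = 12872 - (-36)*√23 = 12872 + 36*√23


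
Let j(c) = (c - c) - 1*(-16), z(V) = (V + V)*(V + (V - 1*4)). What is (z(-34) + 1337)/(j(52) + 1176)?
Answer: 6233/1192 ≈ 5.2290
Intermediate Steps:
z(V) = 2*V*(-4 + 2*V) (z(V) = (2*V)*(V + (V - 4)) = (2*V)*(V + (-4 + V)) = (2*V)*(-4 + 2*V) = 2*V*(-4 + 2*V))
j(c) = 16 (j(c) = 0 + 16 = 16)
(z(-34) + 1337)/(j(52) + 1176) = (4*(-34)*(-2 - 34) + 1337)/(16 + 1176) = (4*(-34)*(-36) + 1337)/1192 = (4896 + 1337)*(1/1192) = 6233*(1/1192) = 6233/1192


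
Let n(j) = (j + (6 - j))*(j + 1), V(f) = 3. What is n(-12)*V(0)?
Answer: -198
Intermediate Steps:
n(j) = 6 + 6*j (n(j) = 6*(1 + j) = 6 + 6*j)
n(-12)*V(0) = (6 + 6*(-12))*3 = (6 - 72)*3 = -66*3 = -198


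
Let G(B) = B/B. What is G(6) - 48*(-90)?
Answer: 4321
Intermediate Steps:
G(B) = 1
G(6) - 48*(-90) = 1 - 48*(-90) = 1 + 4320 = 4321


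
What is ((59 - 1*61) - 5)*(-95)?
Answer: 665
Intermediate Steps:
((59 - 1*61) - 5)*(-95) = ((59 - 61) - 5)*(-95) = (-2 - 5)*(-95) = -7*(-95) = 665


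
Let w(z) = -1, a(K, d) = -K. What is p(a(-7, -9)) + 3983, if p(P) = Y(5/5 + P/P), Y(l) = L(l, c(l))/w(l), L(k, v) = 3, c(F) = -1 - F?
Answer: 3980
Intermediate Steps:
Y(l) = -3 (Y(l) = 3/(-1) = 3*(-1) = -3)
p(P) = -3
p(a(-7, -9)) + 3983 = -3 + 3983 = 3980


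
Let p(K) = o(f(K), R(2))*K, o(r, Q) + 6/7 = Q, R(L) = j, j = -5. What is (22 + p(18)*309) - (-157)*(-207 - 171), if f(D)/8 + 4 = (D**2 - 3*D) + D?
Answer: -643310/7 ≈ -91901.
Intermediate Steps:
R(L) = -5
f(D) = -32 - 16*D + 8*D**2 (f(D) = -32 + 8*((D**2 - 3*D) + D) = -32 + 8*(D**2 - 2*D) = -32 + (-16*D + 8*D**2) = -32 - 16*D + 8*D**2)
o(r, Q) = -6/7 + Q
p(K) = -41*K/7 (p(K) = (-6/7 - 5)*K = -41*K/7)
(22 + p(18)*309) - (-157)*(-207 - 171) = (22 - 41/7*18*309) - (-157)*(-207 - 171) = (22 - 738/7*309) - (-157)*(-378) = (22 - 228042/7) - 1*59346 = -227888/7 - 59346 = -643310/7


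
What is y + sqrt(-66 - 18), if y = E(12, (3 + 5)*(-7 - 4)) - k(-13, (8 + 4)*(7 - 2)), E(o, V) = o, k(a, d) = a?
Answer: 25 + 2*I*sqrt(21) ≈ 25.0 + 9.1651*I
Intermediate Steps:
y = 25 (y = 12 - 1*(-13) = 12 + 13 = 25)
y + sqrt(-66 - 18) = 25 + sqrt(-66 - 18) = 25 + sqrt(-84) = 25 + 2*I*sqrt(21)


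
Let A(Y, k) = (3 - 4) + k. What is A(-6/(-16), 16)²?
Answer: 225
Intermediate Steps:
A(Y, k) = -1 + k
A(-6/(-16), 16)² = (-1 + 16)² = 15² = 225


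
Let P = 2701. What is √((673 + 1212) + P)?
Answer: √4586 ≈ 67.720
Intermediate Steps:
√((673 + 1212) + P) = √((673 + 1212) + 2701) = √(1885 + 2701) = √4586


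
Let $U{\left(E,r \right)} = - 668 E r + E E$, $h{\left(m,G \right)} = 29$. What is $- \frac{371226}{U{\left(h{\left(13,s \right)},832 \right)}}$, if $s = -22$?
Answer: $\frac{123742}{5372221} \approx 0.023034$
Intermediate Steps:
$U{\left(E,r \right)} = E^{2} - 668 E r$ ($U{\left(E,r \right)} = - 668 E r + E^{2} = E^{2} - 668 E r$)
$- \frac{371226}{U{\left(h{\left(13,s \right)},832 \right)}} = - \frac{371226}{29 \left(29 - 555776\right)} = - \frac{371226}{29 \left(-555747\right)} = - \frac{371226}{-16116663} = \left(-371226\right) \left(- \frac{1}{16116663}\right) = \frac{123742}{5372221}$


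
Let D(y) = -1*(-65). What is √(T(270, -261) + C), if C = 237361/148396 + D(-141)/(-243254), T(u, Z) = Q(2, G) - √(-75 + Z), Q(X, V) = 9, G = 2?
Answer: √(863215558629314005665 - 325764967622192725264*I*√21)/9024480146 ≈ 3.9858 - 2.2994*I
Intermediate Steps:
D(y) = 65
T(u, Z) = 9 - √(-75 + Z)
C = 28864683477/18048960292 (C = 237361/148396 + 65/(-243254) = 237361*(1/148396) + 65*(-1/243254) = 237361/148396 - 65/243254 = 28864683477/18048960292 ≈ 1.5992)
√(T(270, -261) + C) = √((9 - √(-75 - 261)) + 28864683477/18048960292) = √((9 - √(-336)) + 28864683477/18048960292) = √((9 - 4*I*√21) + 28864683477/18048960292) = √(191305326105/18048960292 - 4*I*√21)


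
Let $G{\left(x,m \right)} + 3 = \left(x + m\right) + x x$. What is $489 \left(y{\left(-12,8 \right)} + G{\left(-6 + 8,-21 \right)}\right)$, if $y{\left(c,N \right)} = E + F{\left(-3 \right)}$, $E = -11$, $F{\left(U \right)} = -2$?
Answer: $-15159$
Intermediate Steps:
$y{\left(c,N \right)} = -13$ ($y{\left(c,N \right)} = -11 - 2 = -13$)
$G{\left(x,m \right)} = -3 + m + x + x^{2}$ ($G{\left(x,m \right)} = -3 + \left(\left(x + m\right) + x x\right) = -3 + \left(\left(m + x\right) + x^{2}\right) = -3 + \left(m + x + x^{2}\right) = -3 + m + x + x^{2}$)
$489 \left(y{\left(-12,8 \right)} + G{\left(-6 + 8,-21 \right)}\right) = 489 \left(-13 + \left(-3 - 21 + \left(-6 + 8\right) + \left(-6 + 8\right)^{2}\right)\right) = 489 \left(-13 + \left(-3 - 21 + 2 + 2^{2}\right)\right) = 489 \left(-13 + \left(-3 - 21 + 2 + 4\right)\right) = 489 \left(-13 - 18\right) = 489 \left(-31\right) = -15159$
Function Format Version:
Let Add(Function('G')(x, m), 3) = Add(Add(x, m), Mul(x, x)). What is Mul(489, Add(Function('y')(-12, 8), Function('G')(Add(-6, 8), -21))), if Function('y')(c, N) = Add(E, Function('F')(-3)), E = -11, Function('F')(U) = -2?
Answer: -15159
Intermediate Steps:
Function('y')(c, N) = -13 (Function('y')(c, N) = Add(-11, -2) = -13)
Function('G')(x, m) = Add(-3, m, x, Pow(x, 2)) (Function('G')(x, m) = Add(-3, Add(Add(x, m), Mul(x, x))) = Add(-3, Add(Add(m, x), Pow(x, 2))) = Add(-3, Add(m, x, Pow(x, 2))) = Add(-3, m, x, Pow(x, 2)))
Mul(489, Add(Function('y')(-12, 8), Function('G')(Add(-6, 8), -21))) = Mul(489, Add(-13, Add(-3, -21, Add(-6, 8), Pow(Add(-6, 8), 2)))) = Mul(489, Add(-13, Add(-3, -21, 2, Pow(2, 2)))) = Mul(489, Add(-13, Add(-3, -21, 2, 4))) = Mul(489, Add(-13, -18)) = Mul(489, -31) = -15159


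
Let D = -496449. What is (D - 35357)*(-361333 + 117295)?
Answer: 129780872628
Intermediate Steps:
(D - 35357)*(-361333 + 117295) = (-496449 - 35357)*(-361333 + 117295) = -531806*(-244038) = 129780872628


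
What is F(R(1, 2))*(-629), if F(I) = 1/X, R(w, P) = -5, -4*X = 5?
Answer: 2516/5 ≈ 503.20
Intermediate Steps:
X = -5/4 (X = -1/4*5 = -5/4 ≈ -1.2500)
F(I) = -4/5 (F(I) = 1/(-5/4) = -4/5)
F(R(1, 2))*(-629) = -4/5*(-629) = 2516/5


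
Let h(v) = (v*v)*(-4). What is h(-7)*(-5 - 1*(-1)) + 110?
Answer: 894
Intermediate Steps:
h(v) = -4*v² (h(v) = v²*(-4) = -4*v²)
h(-7)*(-5 - 1*(-1)) + 110 = (-4*(-7)²)*(-5 - 1*(-1)) + 110 = (-4*49)*(-5 + 1) + 110 = -196*(-4) + 110 = 784 + 110 = 894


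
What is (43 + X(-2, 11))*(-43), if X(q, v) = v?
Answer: -2322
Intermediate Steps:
(43 + X(-2, 11))*(-43) = (43 + 11)*(-43) = 54*(-43) = -2322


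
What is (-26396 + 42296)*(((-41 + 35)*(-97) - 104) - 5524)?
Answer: -80231400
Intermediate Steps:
(-26396 + 42296)*(((-41 + 35)*(-97) - 104) - 5524) = 15900*((-6*(-97) - 104) - 5524) = 15900*((582 - 104) - 5524) = 15900*(478 - 5524) = 15900*(-5046) = -80231400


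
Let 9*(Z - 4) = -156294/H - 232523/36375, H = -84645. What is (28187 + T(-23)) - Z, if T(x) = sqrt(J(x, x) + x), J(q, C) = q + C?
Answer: 304476974434/10803375 + I*sqrt(69) ≈ 28184.0 + 8.3066*I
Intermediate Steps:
J(q, C) = C + q
Z = 37756691/10803375 (Z = 4 + (-156294/(-84645) - 232523/36375)/9 = 4 + (-156294*(-1/84645) - 232523*1/36375)/9 = 4 + (914/495 - 232523/36375)/9 = 4 + (1/9)*(-5456809/1200375) = 4 - 5456809/10803375 = 37756691/10803375 ≈ 3.4949)
T(x) = sqrt(3)*sqrt(x) (T(x) = sqrt((x + x) + x) = sqrt(2*x + x) = sqrt(3*x) = sqrt(3)*sqrt(x))
(28187 + T(-23)) - Z = (28187 + sqrt(3)*sqrt(-23)) - 1*37756691/10803375 = (28187 + sqrt(3)*(I*sqrt(23))) - 37756691/10803375 = (28187 + I*sqrt(69)) - 37756691/10803375 = 304476974434/10803375 + I*sqrt(69)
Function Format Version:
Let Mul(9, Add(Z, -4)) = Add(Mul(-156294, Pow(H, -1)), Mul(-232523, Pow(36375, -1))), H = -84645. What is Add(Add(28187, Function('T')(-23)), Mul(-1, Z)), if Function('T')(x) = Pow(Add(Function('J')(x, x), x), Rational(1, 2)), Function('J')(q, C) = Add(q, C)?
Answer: Add(Rational(304476974434, 10803375), Mul(I, Pow(69, Rational(1, 2)))) ≈ Add(28184., Mul(8.3066, I))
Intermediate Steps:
Function('J')(q, C) = Add(C, q)
Z = Rational(37756691, 10803375) (Z = Add(4, Mul(Rational(1, 9), Add(Mul(-156294, Pow(-84645, -1)), Mul(-232523, Pow(36375, -1))))) = Add(4, Mul(Rational(1, 9), Add(Mul(-156294, Rational(-1, 84645)), Mul(-232523, Rational(1, 36375))))) = Add(4, Mul(Rational(1, 9), Add(Rational(914, 495), Rational(-232523, 36375)))) = Add(4, Mul(Rational(1, 9), Rational(-5456809, 1200375))) = Add(4, Rational(-5456809, 10803375)) = Rational(37756691, 10803375) ≈ 3.4949)
Function('T')(x) = Mul(Pow(3, Rational(1, 2)), Pow(x, Rational(1, 2))) (Function('T')(x) = Pow(Add(Add(x, x), x), Rational(1, 2)) = Pow(Add(Mul(2, x), x), Rational(1, 2)) = Pow(Mul(3, x), Rational(1, 2)) = Mul(Pow(3, Rational(1, 2)), Pow(x, Rational(1, 2))))
Add(Add(28187, Function('T')(-23)), Mul(-1, Z)) = Add(Add(28187, Mul(Pow(3, Rational(1, 2)), Pow(-23, Rational(1, 2)))), Mul(-1, Rational(37756691, 10803375))) = Add(Add(28187, Mul(Pow(3, Rational(1, 2)), Mul(I, Pow(23, Rational(1, 2))))), Rational(-37756691, 10803375)) = Add(Add(28187, Mul(I, Pow(69, Rational(1, 2)))), Rational(-37756691, 10803375)) = Add(Rational(304476974434, 10803375), Mul(I, Pow(69, Rational(1, 2))))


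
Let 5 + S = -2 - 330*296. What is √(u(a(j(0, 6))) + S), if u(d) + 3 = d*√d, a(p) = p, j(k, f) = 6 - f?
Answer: I*√97690 ≈ 312.55*I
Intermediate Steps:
u(d) = -3 + d^(3/2) (u(d) = -3 + d*√d = -3 + d^(3/2))
S = -97687 (S = -5 + (-2 - 330*296) = -5 + (-2 - 97680) = -5 - 97682 = -97687)
√(u(a(j(0, 6))) + S) = √((-3 + (6 - 1*6)^(3/2)) - 97687) = √((-3 + (6 - 6)^(3/2)) - 97687) = √((-3 + 0^(3/2)) - 97687) = √((-3 + 0) - 97687) = √(-3 - 97687) = √(-97690) = I*√97690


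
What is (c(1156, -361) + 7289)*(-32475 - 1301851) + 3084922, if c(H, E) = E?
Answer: -9241125606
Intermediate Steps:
(c(1156, -361) + 7289)*(-32475 - 1301851) + 3084922 = (-361 + 7289)*(-32475 - 1301851) + 3084922 = 6928*(-1334326) + 3084922 = -9244210528 + 3084922 = -9241125606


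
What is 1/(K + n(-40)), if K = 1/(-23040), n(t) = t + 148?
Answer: 23040/2488319 ≈ 0.0092593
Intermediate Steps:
n(t) = 148 + t
K = -1/23040 ≈ -4.3403e-5
1/(K + n(-40)) = 1/(-1/23040 + (148 - 40)) = 1/(-1/23040 + 108) = 1/(2488319/23040) = 23040/2488319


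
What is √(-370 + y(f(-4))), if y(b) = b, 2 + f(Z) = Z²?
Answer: 2*I*√89 ≈ 18.868*I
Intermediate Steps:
f(Z) = -2 + Z²
√(-370 + y(f(-4))) = √(-370 + (-2 + (-4)²)) = √(-370 + (-2 + 16)) = √(-370 + 14) = √(-356) = 2*I*√89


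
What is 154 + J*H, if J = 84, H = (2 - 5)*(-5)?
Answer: 1414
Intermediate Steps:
H = 15 (H = -3*(-5) = 15)
154 + J*H = 154 + 84*15 = 154 + 1260 = 1414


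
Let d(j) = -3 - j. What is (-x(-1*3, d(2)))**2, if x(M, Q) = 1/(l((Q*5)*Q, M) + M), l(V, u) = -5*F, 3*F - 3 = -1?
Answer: 9/361 ≈ 0.024931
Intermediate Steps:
F = 2/3 (F = 1 + (1/3)*(-1) = 1 - 1/3 = 2/3 ≈ 0.66667)
l(V, u) = -10/3 (l(V, u) = -5*2/3 = -10/3)
x(M, Q) = 1/(-10/3 + M)
(-x(-1*3, d(2)))**2 = (-3/(-10 + 3*(-1*3)))**2 = (-3/(-10 + 3*(-3)))**2 = (-3/(-10 - 9))**2 = (-3/(-19))**2 = (-3*(-1)/19)**2 = (-1*(-3/19))**2 = (3/19)**2 = 9/361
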